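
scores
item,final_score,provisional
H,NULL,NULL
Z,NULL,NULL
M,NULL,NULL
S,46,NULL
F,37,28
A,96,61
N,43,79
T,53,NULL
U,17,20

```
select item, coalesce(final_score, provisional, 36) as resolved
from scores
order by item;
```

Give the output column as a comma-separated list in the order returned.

item=A: final_score=96 → 96
item=F: final_score=37 → 37
item=H: final_score=NULL, provisional=NULL, → literal 36 → 36
item=M: final_score=NULL, provisional=NULL, → literal 36 → 36
item=N: final_score=43 → 43
item=S: final_score=46 → 46
item=T: final_score=53 → 53
item=U: final_score=17 → 17
item=Z: final_score=NULL, provisional=NULL, → literal 36 → 36

96, 37, 36, 36, 43, 46, 53, 17, 36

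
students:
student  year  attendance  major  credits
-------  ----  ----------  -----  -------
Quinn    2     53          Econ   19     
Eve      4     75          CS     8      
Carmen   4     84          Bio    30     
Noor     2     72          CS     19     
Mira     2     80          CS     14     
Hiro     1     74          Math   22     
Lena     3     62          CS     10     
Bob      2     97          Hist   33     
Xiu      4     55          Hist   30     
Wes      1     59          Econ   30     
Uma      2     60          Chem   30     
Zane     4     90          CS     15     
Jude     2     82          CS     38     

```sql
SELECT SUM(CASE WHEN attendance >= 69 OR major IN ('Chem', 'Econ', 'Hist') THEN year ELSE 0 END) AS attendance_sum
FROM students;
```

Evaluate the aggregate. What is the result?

student=Quinn: ✓ → 2
student=Eve: ✓ → 4
student=Carmen: ✓ → 4
student=Noor: ✓ → 2
student=Mira: ✓ → 2
student=Hiro: ✓ → 1
student=Lena: ✗
student=Bob: ✓ → 2
student=Xiu: ✓ → 4
student=Wes: ✓ → 1
student=Uma: ✓ → 2
student=Zane: ✓ → 4
student=Jude: ✓ → 2
attendance_sum = 2 + 4 + 4 + 2 + 2 + 1 + 2 + 4 + 1 + 2 + 4 + 2 = 30

30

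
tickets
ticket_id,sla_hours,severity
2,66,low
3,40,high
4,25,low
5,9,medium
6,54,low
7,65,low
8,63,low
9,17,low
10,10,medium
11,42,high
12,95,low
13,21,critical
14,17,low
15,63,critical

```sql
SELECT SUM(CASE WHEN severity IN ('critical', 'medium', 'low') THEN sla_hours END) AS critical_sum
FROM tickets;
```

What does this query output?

505

ticket_id=2: ✓ → 66
ticket_id=3: ✗
ticket_id=4: ✓ → 25
ticket_id=5: ✓ → 9
ticket_id=6: ✓ → 54
ticket_id=7: ✓ → 65
ticket_id=8: ✓ → 63
ticket_id=9: ✓ → 17
ticket_id=10: ✓ → 10
ticket_id=11: ✗
ticket_id=12: ✓ → 95
ticket_id=13: ✓ → 21
ticket_id=14: ✓ → 17
ticket_id=15: ✓ → 63
critical_sum = 66 + 25 + 9 + 54 + 65 + 63 + 17 + 10 + 95 + 21 + 17 + 63 = 505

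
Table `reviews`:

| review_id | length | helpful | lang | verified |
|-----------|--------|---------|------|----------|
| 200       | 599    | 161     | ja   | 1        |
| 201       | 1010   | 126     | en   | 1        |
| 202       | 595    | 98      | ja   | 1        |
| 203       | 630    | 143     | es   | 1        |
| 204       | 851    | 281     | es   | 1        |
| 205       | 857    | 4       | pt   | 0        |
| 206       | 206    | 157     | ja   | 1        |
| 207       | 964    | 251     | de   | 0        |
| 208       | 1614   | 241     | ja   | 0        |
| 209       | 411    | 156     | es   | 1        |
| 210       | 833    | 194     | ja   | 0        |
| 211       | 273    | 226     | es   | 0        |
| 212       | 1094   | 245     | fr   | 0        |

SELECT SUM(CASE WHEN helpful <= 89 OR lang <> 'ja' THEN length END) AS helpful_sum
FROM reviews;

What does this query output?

6090

review_id=200: ✗
review_id=201: ✓ → 1010
review_id=202: ✗
review_id=203: ✓ → 630
review_id=204: ✓ → 851
review_id=205: ✓ → 857
review_id=206: ✗
review_id=207: ✓ → 964
review_id=208: ✗
review_id=209: ✓ → 411
review_id=210: ✗
review_id=211: ✓ → 273
review_id=212: ✓ → 1094
helpful_sum = 1010 + 630 + 851 + 857 + 964 + 411 + 273 + 1094 = 6090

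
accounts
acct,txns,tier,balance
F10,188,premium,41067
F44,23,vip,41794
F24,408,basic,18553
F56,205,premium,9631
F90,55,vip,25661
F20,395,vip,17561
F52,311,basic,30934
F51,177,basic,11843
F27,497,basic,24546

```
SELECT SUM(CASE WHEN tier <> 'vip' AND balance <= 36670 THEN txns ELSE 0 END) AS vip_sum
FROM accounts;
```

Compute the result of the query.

acct=F10: ✗
acct=F44: ✗
acct=F24: ✓ → 408
acct=F56: ✓ → 205
acct=F90: ✗
acct=F20: ✗
acct=F52: ✓ → 311
acct=F51: ✓ → 177
acct=F27: ✓ → 497
vip_sum = 408 + 205 + 311 + 177 + 497 = 1598

1598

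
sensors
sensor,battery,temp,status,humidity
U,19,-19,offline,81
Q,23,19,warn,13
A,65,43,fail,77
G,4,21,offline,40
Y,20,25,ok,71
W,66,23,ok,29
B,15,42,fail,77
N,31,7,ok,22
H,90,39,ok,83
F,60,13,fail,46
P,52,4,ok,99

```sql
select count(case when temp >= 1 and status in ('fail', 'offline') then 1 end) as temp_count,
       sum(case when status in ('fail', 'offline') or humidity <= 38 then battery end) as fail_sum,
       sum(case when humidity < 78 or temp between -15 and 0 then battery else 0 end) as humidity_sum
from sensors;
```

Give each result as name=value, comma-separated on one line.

[temp_count: temp >= 1 and status in ('fail', 'offline')]
sensor=U: ✗
sensor=Q: ✗
sensor=A: ✓ → 1
sensor=G: ✓ → 1
sensor=Y: ✗
sensor=W: ✗
sensor=B: ✓ → 1
sensor=N: ✗
sensor=H: ✗
sensor=F: ✓ → 1
sensor=P: ✗
temp_count = COUNT(1, 1, 1, 1) = 4
—
[fail_sum: status in ('fail', 'offline') or humidity <= 38]
sensor=U: ✓ → 19
sensor=Q: ✓ → 23
sensor=A: ✓ → 65
sensor=G: ✓ → 4
sensor=Y: ✗
sensor=W: ✓ → 66
sensor=B: ✓ → 15
sensor=N: ✓ → 31
sensor=H: ✗
sensor=F: ✓ → 60
sensor=P: ✗
fail_sum = 19 + 23 + 65 + 4 + 66 + 15 + 31 + 60 = 283
—
[humidity_sum: humidity < 78 or temp between -15 and 0]
sensor=U: ✗
sensor=Q: ✓ → 23
sensor=A: ✓ → 65
sensor=G: ✓ → 4
sensor=Y: ✓ → 20
sensor=W: ✓ → 66
sensor=B: ✓ → 15
sensor=N: ✓ → 31
sensor=H: ✗
sensor=F: ✓ → 60
sensor=P: ✗
humidity_sum = 23 + 65 + 4 + 20 + 66 + 15 + 31 + 60 = 284

temp_count=4, fail_sum=283, humidity_sum=284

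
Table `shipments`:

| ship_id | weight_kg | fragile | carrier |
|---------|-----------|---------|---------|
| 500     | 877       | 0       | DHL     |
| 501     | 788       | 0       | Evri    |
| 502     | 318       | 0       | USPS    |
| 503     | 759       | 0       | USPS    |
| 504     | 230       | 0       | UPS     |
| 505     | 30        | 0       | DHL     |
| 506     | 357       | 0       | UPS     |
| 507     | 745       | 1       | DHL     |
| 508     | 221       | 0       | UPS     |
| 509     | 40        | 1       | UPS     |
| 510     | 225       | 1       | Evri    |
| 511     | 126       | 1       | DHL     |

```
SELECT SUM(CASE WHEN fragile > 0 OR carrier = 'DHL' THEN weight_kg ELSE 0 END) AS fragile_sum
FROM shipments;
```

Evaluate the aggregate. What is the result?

ship_id=500: ✓ → 877
ship_id=501: ✗
ship_id=502: ✗
ship_id=503: ✗
ship_id=504: ✗
ship_id=505: ✓ → 30
ship_id=506: ✗
ship_id=507: ✓ → 745
ship_id=508: ✗
ship_id=509: ✓ → 40
ship_id=510: ✓ → 225
ship_id=511: ✓ → 126
fragile_sum = 877 + 30 + 745 + 40 + 225 + 126 = 2043

2043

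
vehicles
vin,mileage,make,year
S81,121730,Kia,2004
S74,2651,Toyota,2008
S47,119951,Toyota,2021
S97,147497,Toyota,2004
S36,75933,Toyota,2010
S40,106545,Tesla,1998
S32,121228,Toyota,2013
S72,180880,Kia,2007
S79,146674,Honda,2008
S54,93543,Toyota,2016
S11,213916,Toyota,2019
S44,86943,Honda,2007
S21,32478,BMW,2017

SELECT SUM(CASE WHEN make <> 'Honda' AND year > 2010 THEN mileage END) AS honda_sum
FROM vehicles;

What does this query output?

vin=S81: ✗
vin=S74: ✗
vin=S47: ✓ → 119951
vin=S97: ✗
vin=S36: ✗
vin=S40: ✗
vin=S32: ✓ → 121228
vin=S72: ✗
vin=S79: ✗
vin=S54: ✓ → 93543
vin=S11: ✓ → 213916
vin=S44: ✗
vin=S21: ✓ → 32478
honda_sum = 119951 + 121228 + 93543 + 213916 + 32478 = 581116

581116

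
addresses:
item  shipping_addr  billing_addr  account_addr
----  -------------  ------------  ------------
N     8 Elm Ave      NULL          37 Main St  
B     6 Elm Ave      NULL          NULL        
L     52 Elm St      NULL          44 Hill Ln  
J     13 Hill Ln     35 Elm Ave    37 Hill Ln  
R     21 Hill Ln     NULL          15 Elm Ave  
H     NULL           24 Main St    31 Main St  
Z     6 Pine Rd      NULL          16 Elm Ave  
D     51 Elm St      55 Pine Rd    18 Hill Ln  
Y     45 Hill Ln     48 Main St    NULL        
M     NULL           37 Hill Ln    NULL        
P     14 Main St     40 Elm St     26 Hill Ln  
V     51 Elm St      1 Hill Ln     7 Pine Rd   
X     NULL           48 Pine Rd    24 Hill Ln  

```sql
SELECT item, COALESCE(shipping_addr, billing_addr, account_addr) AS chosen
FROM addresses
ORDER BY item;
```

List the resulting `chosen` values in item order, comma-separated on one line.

item=B: shipping_addr=6 Elm Ave → 6 Elm Ave
item=D: shipping_addr=51 Elm St → 51 Elm St
item=H: shipping_addr=NULL, billing_addr=24 Main St → 24 Main St
item=J: shipping_addr=13 Hill Ln → 13 Hill Ln
item=L: shipping_addr=52 Elm St → 52 Elm St
item=M: shipping_addr=NULL, billing_addr=37 Hill Ln → 37 Hill Ln
item=N: shipping_addr=8 Elm Ave → 8 Elm Ave
item=P: shipping_addr=14 Main St → 14 Main St
item=R: shipping_addr=21 Hill Ln → 21 Hill Ln
item=V: shipping_addr=51 Elm St → 51 Elm St
item=X: shipping_addr=NULL, billing_addr=48 Pine Rd → 48 Pine Rd
item=Y: shipping_addr=45 Hill Ln → 45 Hill Ln
item=Z: shipping_addr=6 Pine Rd → 6 Pine Rd

6 Elm Ave, 51 Elm St, 24 Main St, 13 Hill Ln, 52 Elm St, 37 Hill Ln, 8 Elm Ave, 14 Main St, 21 Hill Ln, 51 Elm St, 48 Pine Rd, 45 Hill Ln, 6 Pine Rd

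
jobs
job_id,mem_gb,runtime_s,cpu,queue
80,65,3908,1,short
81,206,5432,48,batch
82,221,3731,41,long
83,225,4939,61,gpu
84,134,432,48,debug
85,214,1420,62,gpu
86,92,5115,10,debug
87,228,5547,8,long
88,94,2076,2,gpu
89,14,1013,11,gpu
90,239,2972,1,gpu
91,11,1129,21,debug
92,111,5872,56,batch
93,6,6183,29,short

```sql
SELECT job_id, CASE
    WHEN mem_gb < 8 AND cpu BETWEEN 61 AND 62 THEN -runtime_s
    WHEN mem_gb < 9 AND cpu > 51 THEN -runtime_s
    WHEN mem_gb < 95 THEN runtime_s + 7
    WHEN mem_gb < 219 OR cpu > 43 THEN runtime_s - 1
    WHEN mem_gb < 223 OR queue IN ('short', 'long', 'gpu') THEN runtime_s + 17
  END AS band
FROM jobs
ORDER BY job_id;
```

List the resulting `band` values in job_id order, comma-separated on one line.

job_id=80: mem_gb < 95 → 3915
job_id=81: mem_gb < 219 OR cpu > 43 → 5431
job_id=82: mem_gb < 223 OR queue IN ('short', 'long', 'gpu') → 3748
job_id=83: mem_gb < 219 OR cpu > 43 → 4938
job_id=84: mem_gb < 219 OR cpu > 43 → 431
job_id=85: mem_gb < 219 OR cpu > 43 → 1419
job_id=86: mem_gb < 95 → 5122
job_id=87: mem_gb < 223 OR queue IN ('short', 'long', 'gpu') → 5564
job_id=88: mem_gb < 95 → 2083
job_id=89: mem_gb < 95 → 1020
job_id=90: mem_gb < 223 OR queue IN ('short', 'long', 'gpu') → 2989
job_id=91: mem_gb < 95 → 1136
job_id=92: mem_gb < 219 OR cpu > 43 → 5871
job_id=93: mem_gb < 95 → 6190

3915, 5431, 3748, 4938, 431, 1419, 5122, 5564, 2083, 1020, 2989, 1136, 5871, 6190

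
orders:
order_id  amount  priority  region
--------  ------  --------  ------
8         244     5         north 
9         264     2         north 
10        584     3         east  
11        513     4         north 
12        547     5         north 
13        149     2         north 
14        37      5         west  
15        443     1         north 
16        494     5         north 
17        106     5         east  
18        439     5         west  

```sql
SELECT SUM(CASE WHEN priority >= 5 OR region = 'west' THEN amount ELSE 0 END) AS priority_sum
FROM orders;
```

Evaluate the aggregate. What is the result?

order_id=8: ✓ → 244
order_id=9: ✗
order_id=10: ✗
order_id=11: ✗
order_id=12: ✓ → 547
order_id=13: ✗
order_id=14: ✓ → 37
order_id=15: ✗
order_id=16: ✓ → 494
order_id=17: ✓ → 106
order_id=18: ✓ → 439
priority_sum = 244 + 547 + 37 + 494 + 106 + 439 = 1867

1867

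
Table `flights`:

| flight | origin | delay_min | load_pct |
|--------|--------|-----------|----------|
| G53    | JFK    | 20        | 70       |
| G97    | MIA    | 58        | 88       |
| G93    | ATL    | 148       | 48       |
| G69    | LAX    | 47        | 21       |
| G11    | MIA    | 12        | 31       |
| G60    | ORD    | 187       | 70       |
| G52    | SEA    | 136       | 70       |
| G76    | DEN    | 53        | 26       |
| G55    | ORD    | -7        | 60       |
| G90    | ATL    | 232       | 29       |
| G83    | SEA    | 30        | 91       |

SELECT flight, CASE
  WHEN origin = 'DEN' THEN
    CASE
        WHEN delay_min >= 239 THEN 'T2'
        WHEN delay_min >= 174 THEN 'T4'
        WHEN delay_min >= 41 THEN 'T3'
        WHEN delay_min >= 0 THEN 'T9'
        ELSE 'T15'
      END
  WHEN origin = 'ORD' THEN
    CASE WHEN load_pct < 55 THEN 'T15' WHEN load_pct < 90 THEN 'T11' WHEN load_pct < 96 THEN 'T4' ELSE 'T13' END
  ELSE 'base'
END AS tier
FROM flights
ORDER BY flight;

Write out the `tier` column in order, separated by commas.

flight=G11: origin='MIA' → outer ELSE → base
flight=G52: origin='SEA' → outer ELSE → base
flight=G53: origin='JFK' → outer ELSE → base
flight=G55: origin='ORD' → inner[load_pct < 90] → T11
flight=G60: origin='ORD' → inner[load_pct < 90] → T11
flight=G69: origin='LAX' → outer ELSE → base
flight=G76: origin='DEN' → inner[delay_min >= 41] → T3
flight=G83: origin='SEA' → outer ELSE → base
flight=G90: origin='ATL' → outer ELSE → base
flight=G93: origin='ATL' → outer ELSE → base
flight=G97: origin='MIA' → outer ELSE → base

base, base, base, T11, T11, base, T3, base, base, base, base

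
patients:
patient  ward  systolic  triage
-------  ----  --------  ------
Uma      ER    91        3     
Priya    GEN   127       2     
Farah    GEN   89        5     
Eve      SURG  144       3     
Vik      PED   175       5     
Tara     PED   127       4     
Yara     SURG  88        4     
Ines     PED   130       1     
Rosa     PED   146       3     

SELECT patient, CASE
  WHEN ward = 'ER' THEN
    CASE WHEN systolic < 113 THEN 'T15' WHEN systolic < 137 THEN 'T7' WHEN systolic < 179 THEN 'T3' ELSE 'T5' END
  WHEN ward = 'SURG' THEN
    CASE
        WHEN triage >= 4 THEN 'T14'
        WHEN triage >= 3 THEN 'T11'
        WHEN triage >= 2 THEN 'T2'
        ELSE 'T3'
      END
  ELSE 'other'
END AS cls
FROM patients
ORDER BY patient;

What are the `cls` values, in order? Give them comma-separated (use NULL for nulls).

patient=Eve: ward='SURG' → inner[triage >= 3] → T11
patient=Farah: ward='GEN' → outer ELSE → other
patient=Ines: ward='PED' → outer ELSE → other
patient=Priya: ward='GEN' → outer ELSE → other
patient=Rosa: ward='PED' → outer ELSE → other
patient=Tara: ward='PED' → outer ELSE → other
patient=Uma: ward='ER' → inner[systolic < 113] → T15
patient=Vik: ward='PED' → outer ELSE → other
patient=Yara: ward='SURG' → inner[triage >= 4] → T14

T11, other, other, other, other, other, T15, other, T14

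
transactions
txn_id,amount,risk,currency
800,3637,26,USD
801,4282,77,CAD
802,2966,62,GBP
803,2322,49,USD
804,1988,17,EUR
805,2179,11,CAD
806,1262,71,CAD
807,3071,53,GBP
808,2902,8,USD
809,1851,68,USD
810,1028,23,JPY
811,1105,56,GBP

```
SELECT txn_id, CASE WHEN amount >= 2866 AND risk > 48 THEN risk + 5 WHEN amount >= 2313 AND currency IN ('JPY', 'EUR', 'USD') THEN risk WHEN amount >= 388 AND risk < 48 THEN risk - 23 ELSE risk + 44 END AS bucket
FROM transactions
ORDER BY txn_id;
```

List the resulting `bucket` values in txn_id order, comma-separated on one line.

26, 82, 67, 49, -6, -12, 115, 58, 8, 112, 0, 100

txn_id=800: amount >= 2313 AND currency IN ('JPY', 'EUR', 'USD') → 26
txn_id=801: amount >= 2866 AND risk > 48 → 82
txn_id=802: amount >= 2866 AND risk > 48 → 67
txn_id=803: amount >= 2313 AND currency IN ('JPY', 'EUR', 'USD') → 49
txn_id=804: amount >= 388 AND risk < 48 → -6
txn_id=805: amount >= 388 AND risk < 48 → -12
txn_id=806: ELSE → 115
txn_id=807: amount >= 2866 AND risk > 48 → 58
txn_id=808: amount >= 2313 AND currency IN ('JPY', 'EUR', 'USD') → 8
txn_id=809: ELSE → 112
txn_id=810: amount >= 388 AND risk < 48 → 0
txn_id=811: ELSE → 100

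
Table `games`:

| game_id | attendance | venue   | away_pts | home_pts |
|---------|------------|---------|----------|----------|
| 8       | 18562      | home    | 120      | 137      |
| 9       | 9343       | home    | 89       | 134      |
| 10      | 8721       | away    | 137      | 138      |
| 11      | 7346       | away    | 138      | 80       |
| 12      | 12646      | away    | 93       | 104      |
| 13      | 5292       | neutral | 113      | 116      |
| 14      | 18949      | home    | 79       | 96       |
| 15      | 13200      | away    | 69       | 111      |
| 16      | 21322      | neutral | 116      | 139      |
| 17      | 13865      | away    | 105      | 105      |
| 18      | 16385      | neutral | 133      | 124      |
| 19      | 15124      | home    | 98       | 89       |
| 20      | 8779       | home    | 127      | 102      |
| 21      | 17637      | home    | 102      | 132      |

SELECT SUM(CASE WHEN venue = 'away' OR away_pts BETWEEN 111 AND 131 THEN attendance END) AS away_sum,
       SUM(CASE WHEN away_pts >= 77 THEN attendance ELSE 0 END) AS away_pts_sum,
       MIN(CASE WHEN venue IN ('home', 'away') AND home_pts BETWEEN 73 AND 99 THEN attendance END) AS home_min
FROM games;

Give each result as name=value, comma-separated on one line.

away_sum=109733, away_pts_sum=173971, home_min=7346

[away_sum: venue = 'away' OR away_pts BETWEEN 111 AND 131]
game_id=8: ✓ → 18562
game_id=9: ✗
game_id=10: ✓ → 8721
game_id=11: ✓ → 7346
game_id=12: ✓ → 12646
game_id=13: ✓ → 5292
game_id=14: ✗
game_id=15: ✓ → 13200
game_id=16: ✓ → 21322
game_id=17: ✓ → 13865
game_id=18: ✗
game_id=19: ✗
game_id=20: ✓ → 8779
game_id=21: ✗
away_sum = 18562 + 8721 + 7346 + 12646 + 5292 + 13200 + 21322 + 13865 + 8779 = 109733
—
[away_pts_sum: away_pts >= 77]
game_id=8: ✓ → 18562
game_id=9: ✓ → 9343
game_id=10: ✓ → 8721
game_id=11: ✓ → 7346
game_id=12: ✓ → 12646
game_id=13: ✓ → 5292
game_id=14: ✓ → 18949
game_id=15: ✗
game_id=16: ✓ → 21322
game_id=17: ✓ → 13865
game_id=18: ✓ → 16385
game_id=19: ✓ → 15124
game_id=20: ✓ → 8779
game_id=21: ✓ → 17637
away_pts_sum = 18562 + 9343 + 8721 + 7346 + 12646 + 5292 + 18949 + 21322 + 13865 + 16385 + 15124 + 8779 + 17637 = 173971
—
[home_min: venue IN ('home', 'away') AND home_pts BETWEEN 73 AND 99]
game_id=8: ✗
game_id=9: ✗
game_id=10: ✗
game_id=11: ✓ → 7346
game_id=12: ✗
game_id=13: ✗
game_id=14: ✓ → 18949
game_id=15: ✗
game_id=16: ✗
game_id=17: ✗
game_id=18: ✗
game_id=19: ✓ → 15124
game_id=20: ✗
game_id=21: ✗
home_min = MIN(7346, 18949, 15124) = 7346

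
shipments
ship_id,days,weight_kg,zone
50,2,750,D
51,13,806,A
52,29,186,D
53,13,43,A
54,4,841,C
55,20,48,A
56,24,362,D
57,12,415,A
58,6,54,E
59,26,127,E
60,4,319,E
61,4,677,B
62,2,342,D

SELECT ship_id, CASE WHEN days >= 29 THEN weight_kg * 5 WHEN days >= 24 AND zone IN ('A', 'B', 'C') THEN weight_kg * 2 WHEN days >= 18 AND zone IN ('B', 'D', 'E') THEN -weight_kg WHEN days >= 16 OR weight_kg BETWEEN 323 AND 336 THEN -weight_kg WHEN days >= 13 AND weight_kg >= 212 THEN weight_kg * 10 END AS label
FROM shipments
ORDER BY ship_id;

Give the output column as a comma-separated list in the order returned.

NULL, 8060, 930, NULL, NULL, -48, -362, NULL, NULL, -127, NULL, NULL, NULL

ship_id=50: (no match → NULL) → NULL
ship_id=51: days >= 13 AND weight_kg >= 212 → 8060
ship_id=52: days >= 29 → 930
ship_id=53: (no match → NULL) → NULL
ship_id=54: (no match → NULL) → NULL
ship_id=55: days >= 16 OR weight_kg BETWEEN 323 AND 336 → -48
ship_id=56: days >= 18 AND zone IN ('B', 'D', 'E') → -362
ship_id=57: (no match → NULL) → NULL
ship_id=58: (no match → NULL) → NULL
ship_id=59: days >= 18 AND zone IN ('B', 'D', 'E') → -127
ship_id=60: (no match → NULL) → NULL
ship_id=61: (no match → NULL) → NULL
ship_id=62: (no match → NULL) → NULL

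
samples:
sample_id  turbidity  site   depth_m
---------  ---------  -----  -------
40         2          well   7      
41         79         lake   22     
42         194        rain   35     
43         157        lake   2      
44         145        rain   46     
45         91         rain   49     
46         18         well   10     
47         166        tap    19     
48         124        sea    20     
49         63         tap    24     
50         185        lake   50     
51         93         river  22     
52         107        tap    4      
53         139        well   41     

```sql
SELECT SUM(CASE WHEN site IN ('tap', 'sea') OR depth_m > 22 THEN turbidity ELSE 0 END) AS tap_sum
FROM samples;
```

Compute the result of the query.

1214

sample_id=40: ✗
sample_id=41: ✗
sample_id=42: ✓ → 194
sample_id=43: ✗
sample_id=44: ✓ → 145
sample_id=45: ✓ → 91
sample_id=46: ✗
sample_id=47: ✓ → 166
sample_id=48: ✓ → 124
sample_id=49: ✓ → 63
sample_id=50: ✓ → 185
sample_id=51: ✗
sample_id=52: ✓ → 107
sample_id=53: ✓ → 139
tap_sum = 194 + 145 + 91 + 166 + 124 + 63 + 185 + 107 + 139 = 1214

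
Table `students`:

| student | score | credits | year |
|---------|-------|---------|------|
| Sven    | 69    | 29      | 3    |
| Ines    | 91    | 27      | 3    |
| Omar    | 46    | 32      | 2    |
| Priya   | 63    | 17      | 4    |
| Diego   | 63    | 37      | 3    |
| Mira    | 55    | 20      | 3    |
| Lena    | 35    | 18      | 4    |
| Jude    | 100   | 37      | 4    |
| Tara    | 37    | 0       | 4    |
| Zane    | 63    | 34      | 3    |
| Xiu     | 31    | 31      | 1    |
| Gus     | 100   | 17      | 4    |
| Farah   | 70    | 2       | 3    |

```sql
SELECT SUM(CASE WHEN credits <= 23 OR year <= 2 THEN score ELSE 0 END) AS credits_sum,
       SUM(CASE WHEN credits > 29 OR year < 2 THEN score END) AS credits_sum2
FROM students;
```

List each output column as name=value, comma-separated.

[credits_sum: credits <= 23 OR year <= 2]
student=Sven: ✗
student=Ines: ✗
student=Omar: ✓ → 46
student=Priya: ✓ → 63
student=Diego: ✗
student=Mira: ✓ → 55
student=Lena: ✓ → 35
student=Jude: ✗
student=Tara: ✓ → 37
student=Zane: ✗
student=Xiu: ✓ → 31
student=Gus: ✓ → 100
student=Farah: ✓ → 70
credits_sum = 46 + 63 + 55 + 35 + 37 + 31 + 100 + 70 = 437
—
[credits_sum2: credits > 29 OR year < 2]
student=Sven: ✗
student=Ines: ✗
student=Omar: ✓ → 46
student=Priya: ✗
student=Diego: ✓ → 63
student=Mira: ✗
student=Lena: ✗
student=Jude: ✓ → 100
student=Tara: ✗
student=Zane: ✓ → 63
student=Xiu: ✓ → 31
student=Gus: ✗
student=Farah: ✗
credits_sum2 = 46 + 63 + 100 + 63 + 31 = 303

credits_sum=437, credits_sum2=303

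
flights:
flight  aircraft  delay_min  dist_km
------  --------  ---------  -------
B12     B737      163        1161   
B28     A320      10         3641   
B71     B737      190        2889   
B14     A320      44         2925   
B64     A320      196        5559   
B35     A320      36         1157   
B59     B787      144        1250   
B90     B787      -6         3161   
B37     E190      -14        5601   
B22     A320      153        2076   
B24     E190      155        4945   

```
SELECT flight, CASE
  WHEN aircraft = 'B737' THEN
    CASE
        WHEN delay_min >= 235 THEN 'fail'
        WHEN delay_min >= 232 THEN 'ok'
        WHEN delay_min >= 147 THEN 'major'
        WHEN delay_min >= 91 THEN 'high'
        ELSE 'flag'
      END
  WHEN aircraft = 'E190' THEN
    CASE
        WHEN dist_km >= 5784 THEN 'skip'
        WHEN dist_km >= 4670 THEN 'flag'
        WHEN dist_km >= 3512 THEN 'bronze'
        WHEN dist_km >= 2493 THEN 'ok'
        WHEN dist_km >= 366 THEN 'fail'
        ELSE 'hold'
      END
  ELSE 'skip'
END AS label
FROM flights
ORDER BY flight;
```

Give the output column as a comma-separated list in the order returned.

flight=B12: aircraft='B737' → inner[delay_min >= 147] → major
flight=B14: aircraft='A320' → outer ELSE → skip
flight=B22: aircraft='A320' → outer ELSE → skip
flight=B24: aircraft='E190' → inner[dist_km >= 4670] → flag
flight=B28: aircraft='A320' → outer ELSE → skip
flight=B35: aircraft='A320' → outer ELSE → skip
flight=B37: aircraft='E190' → inner[dist_km >= 4670] → flag
flight=B59: aircraft='B787' → outer ELSE → skip
flight=B64: aircraft='A320' → outer ELSE → skip
flight=B71: aircraft='B737' → inner[delay_min >= 147] → major
flight=B90: aircraft='B787' → outer ELSE → skip

major, skip, skip, flag, skip, skip, flag, skip, skip, major, skip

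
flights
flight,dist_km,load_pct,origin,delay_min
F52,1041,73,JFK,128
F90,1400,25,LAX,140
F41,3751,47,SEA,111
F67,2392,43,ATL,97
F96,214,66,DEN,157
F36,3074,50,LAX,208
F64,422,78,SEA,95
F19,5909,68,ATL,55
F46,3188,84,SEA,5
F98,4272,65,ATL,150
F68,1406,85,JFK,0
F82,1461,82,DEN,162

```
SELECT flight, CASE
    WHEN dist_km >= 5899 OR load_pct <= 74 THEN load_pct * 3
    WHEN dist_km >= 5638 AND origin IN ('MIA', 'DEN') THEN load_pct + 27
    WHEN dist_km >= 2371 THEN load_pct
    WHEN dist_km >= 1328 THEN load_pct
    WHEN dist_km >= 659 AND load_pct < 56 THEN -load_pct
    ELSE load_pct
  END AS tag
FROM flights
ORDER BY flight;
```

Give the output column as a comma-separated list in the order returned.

204, 150, 141, 84, 219, 78, 129, 85, 82, 75, 198, 195

flight=F19: dist_km >= 5899 OR load_pct <= 74 → 204
flight=F36: dist_km >= 5899 OR load_pct <= 74 → 150
flight=F41: dist_km >= 5899 OR load_pct <= 74 → 141
flight=F46: dist_km >= 2371 → 84
flight=F52: dist_km >= 5899 OR load_pct <= 74 → 219
flight=F64: ELSE → 78
flight=F67: dist_km >= 5899 OR load_pct <= 74 → 129
flight=F68: dist_km >= 1328 → 85
flight=F82: dist_km >= 1328 → 82
flight=F90: dist_km >= 5899 OR load_pct <= 74 → 75
flight=F96: dist_km >= 5899 OR load_pct <= 74 → 198
flight=F98: dist_km >= 5899 OR load_pct <= 74 → 195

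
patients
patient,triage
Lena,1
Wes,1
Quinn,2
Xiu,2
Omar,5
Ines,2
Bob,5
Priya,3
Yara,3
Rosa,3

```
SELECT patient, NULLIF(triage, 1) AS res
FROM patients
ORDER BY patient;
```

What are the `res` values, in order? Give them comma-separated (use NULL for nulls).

patient=Bob: triage=5 vs 1: differ → 5
patient=Ines: triage=2 vs 1: differ → 2
patient=Lena: triage=1 vs 1: equal → NULL
patient=Omar: triage=5 vs 1: differ → 5
patient=Priya: triage=3 vs 1: differ → 3
patient=Quinn: triage=2 vs 1: differ → 2
patient=Rosa: triage=3 vs 1: differ → 3
patient=Wes: triage=1 vs 1: equal → NULL
patient=Xiu: triage=2 vs 1: differ → 2
patient=Yara: triage=3 vs 1: differ → 3

5, 2, NULL, 5, 3, 2, 3, NULL, 2, 3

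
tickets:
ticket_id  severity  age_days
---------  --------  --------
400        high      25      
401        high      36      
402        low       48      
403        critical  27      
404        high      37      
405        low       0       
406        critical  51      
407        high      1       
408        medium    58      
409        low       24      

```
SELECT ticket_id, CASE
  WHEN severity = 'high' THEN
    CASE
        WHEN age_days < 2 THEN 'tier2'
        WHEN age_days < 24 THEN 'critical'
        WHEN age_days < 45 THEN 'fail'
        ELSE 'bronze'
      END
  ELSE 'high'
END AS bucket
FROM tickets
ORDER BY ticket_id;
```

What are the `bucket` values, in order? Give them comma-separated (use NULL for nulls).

ticket_id=400: severity='high' → inner[age_days < 45] → fail
ticket_id=401: severity='high' → inner[age_days < 45] → fail
ticket_id=402: severity='low' → outer ELSE → high
ticket_id=403: severity='critical' → outer ELSE → high
ticket_id=404: severity='high' → inner[age_days < 45] → fail
ticket_id=405: severity='low' → outer ELSE → high
ticket_id=406: severity='critical' → outer ELSE → high
ticket_id=407: severity='high' → inner[age_days < 2] → tier2
ticket_id=408: severity='medium' → outer ELSE → high
ticket_id=409: severity='low' → outer ELSE → high

fail, fail, high, high, fail, high, high, tier2, high, high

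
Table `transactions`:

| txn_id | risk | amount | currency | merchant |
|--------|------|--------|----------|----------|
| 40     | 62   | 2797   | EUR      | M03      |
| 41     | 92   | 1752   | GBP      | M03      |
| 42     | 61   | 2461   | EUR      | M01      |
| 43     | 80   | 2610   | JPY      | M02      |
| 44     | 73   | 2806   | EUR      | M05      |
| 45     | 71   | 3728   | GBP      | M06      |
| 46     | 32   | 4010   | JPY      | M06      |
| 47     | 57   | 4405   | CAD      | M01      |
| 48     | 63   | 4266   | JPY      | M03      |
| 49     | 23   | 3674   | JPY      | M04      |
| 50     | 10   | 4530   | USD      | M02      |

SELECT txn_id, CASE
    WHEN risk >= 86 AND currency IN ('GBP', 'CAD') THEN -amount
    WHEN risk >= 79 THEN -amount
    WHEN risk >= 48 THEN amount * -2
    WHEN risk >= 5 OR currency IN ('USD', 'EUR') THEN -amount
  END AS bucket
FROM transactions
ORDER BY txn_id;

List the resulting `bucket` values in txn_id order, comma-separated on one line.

txn_id=40: risk >= 48 → -5594
txn_id=41: risk >= 86 AND currency IN ('GBP', 'CAD') → -1752
txn_id=42: risk >= 48 → -4922
txn_id=43: risk >= 79 → -2610
txn_id=44: risk >= 48 → -5612
txn_id=45: risk >= 48 → -7456
txn_id=46: risk >= 5 OR currency IN ('USD', 'EUR') → -4010
txn_id=47: risk >= 48 → -8810
txn_id=48: risk >= 48 → -8532
txn_id=49: risk >= 5 OR currency IN ('USD', 'EUR') → -3674
txn_id=50: risk >= 5 OR currency IN ('USD', 'EUR') → -4530

-5594, -1752, -4922, -2610, -5612, -7456, -4010, -8810, -8532, -3674, -4530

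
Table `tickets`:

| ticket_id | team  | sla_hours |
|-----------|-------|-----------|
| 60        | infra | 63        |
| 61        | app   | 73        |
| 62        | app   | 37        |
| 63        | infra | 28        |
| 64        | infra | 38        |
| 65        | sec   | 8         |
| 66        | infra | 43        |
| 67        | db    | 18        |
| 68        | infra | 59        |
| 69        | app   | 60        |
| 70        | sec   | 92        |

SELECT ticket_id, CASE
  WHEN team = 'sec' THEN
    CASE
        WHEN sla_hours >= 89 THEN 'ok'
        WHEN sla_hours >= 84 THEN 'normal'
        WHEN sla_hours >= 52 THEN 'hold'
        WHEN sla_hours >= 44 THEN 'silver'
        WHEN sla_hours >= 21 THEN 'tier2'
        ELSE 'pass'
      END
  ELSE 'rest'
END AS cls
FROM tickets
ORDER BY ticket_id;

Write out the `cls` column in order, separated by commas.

ticket_id=60: team='infra' → outer ELSE → rest
ticket_id=61: team='app' → outer ELSE → rest
ticket_id=62: team='app' → outer ELSE → rest
ticket_id=63: team='infra' → outer ELSE → rest
ticket_id=64: team='infra' → outer ELSE → rest
ticket_id=65: team='sec' → inner[ELSE] → pass
ticket_id=66: team='infra' → outer ELSE → rest
ticket_id=67: team='db' → outer ELSE → rest
ticket_id=68: team='infra' → outer ELSE → rest
ticket_id=69: team='app' → outer ELSE → rest
ticket_id=70: team='sec' → inner[sla_hours >= 89] → ok

rest, rest, rest, rest, rest, pass, rest, rest, rest, rest, ok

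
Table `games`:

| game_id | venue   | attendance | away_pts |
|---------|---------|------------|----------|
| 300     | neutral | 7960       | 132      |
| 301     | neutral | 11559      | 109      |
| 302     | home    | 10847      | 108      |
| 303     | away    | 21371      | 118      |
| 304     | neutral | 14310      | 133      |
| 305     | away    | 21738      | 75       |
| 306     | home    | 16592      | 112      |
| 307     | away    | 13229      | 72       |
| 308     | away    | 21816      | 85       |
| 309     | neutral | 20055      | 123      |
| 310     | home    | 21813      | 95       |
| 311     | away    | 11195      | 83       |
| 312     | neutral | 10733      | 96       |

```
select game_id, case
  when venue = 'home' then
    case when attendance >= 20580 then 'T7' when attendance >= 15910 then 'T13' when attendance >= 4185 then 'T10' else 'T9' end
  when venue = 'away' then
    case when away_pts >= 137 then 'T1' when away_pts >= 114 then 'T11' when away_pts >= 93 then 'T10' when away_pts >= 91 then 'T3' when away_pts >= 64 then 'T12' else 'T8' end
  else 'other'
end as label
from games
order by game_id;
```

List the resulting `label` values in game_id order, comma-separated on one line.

game_id=300: venue='neutral' → outer ELSE → other
game_id=301: venue='neutral' → outer ELSE → other
game_id=302: venue='home' → inner[attendance >= 4185] → T10
game_id=303: venue='away' → inner[away_pts >= 114] → T11
game_id=304: venue='neutral' → outer ELSE → other
game_id=305: venue='away' → inner[away_pts >= 64] → T12
game_id=306: venue='home' → inner[attendance >= 15910] → T13
game_id=307: venue='away' → inner[away_pts >= 64] → T12
game_id=308: venue='away' → inner[away_pts >= 64] → T12
game_id=309: venue='neutral' → outer ELSE → other
game_id=310: venue='home' → inner[attendance >= 20580] → T7
game_id=311: venue='away' → inner[away_pts >= 64] → T12
game_id=312: venue='neutral' → outer ELSE → other

other, other, T10, T11, other, T12, T13, T12, T12, other, T7, T12, other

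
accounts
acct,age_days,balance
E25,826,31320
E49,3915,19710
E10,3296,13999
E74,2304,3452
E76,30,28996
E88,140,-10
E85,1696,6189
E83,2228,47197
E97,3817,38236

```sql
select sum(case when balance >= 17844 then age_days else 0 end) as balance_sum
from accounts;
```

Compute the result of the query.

10816

acct=E25: ✓ → 826
acct=E49: ✓ → 3915
acct=E10: ✗
acct=E74: ✗
acct=E76: ✓ → 30
acct=E88: ✗
acct=E85: ✗
acct=E83: ✓ → 2228
acct=E97: ✓ → 3817
balance_sum = 826 + 3915 + 30 + 2228 + 3817 = 10816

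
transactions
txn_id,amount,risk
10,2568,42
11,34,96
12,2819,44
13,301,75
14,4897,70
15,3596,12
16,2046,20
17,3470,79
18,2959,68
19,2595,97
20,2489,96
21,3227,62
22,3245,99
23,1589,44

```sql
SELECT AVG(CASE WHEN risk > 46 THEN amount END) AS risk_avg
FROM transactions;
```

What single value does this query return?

2579.6666666667

txn_id=10: ✗
txn_id=11: ✓ → 34
txn_id=12: ✗
txn_id=13: ✓ → 301
txn_id=14: ✓ → 4897
txn_id=15: ✗
txn_id=16: ✗
txn_id=17: ✓ → 3470
txn_id=18: ✓ → 2959
txn_id=19: ✓ → 2595
txn_id=20: ✓ → 2489
txn_id=21: ✓ → 3227
txn_id=22: ✓ → 3245
txn_id=23: ✗
risk_avg = (34 + 301 + 4897 + 3470 + 2959 + 2595 + 2489 + 3227 + 3245) / 9 = 2579.6666666667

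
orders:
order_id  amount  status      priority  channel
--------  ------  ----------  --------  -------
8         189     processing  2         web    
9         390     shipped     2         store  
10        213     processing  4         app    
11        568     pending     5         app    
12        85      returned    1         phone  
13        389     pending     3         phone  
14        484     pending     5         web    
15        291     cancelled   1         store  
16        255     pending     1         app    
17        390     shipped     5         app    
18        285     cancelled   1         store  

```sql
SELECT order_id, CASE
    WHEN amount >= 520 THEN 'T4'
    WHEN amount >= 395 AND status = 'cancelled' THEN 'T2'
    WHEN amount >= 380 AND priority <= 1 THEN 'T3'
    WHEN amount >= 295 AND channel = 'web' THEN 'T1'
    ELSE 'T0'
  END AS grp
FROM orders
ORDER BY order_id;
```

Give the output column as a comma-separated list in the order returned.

order_id=8: ELSE → T0
order_id=9: ELSE → T0
order_id=10: ELSE → T0
order_id=11: amount >= 520 → T4
order_id=12: ELSE → T0
order_id=13: ELSE → T0
order_id=14: amount >= 295 AND channel = 'web' → T1
order_id=15: ELSE → T0
order_id=16: ELSE → T0
order_id=17: ELSE → T0
order_id=18: ELSE → T0

T0, T0, T0, T4, T0, T0, T1, T0, T0, T0, T0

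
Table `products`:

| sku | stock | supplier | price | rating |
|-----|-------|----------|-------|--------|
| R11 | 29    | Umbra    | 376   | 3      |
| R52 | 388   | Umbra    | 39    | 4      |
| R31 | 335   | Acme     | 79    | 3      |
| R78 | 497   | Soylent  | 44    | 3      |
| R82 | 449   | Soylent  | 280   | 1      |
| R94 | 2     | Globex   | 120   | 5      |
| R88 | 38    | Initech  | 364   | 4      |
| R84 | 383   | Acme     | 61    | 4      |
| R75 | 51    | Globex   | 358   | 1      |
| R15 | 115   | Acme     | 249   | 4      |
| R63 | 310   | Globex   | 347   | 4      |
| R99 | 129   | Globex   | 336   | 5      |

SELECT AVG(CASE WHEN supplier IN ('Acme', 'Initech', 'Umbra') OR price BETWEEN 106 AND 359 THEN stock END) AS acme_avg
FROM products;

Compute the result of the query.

sku=R11: ✓ → 29
sku=R52: ✓ → 388
sku=R31: ✓ → 335
sku=R78: ✗
sku=R82: ✓ → 449
sku=R94: ✓ → 2
sku=R88: ✓ → 38
sku=R84: ✓ → 383
sku=R75: ✓ → 51
sku=R15: ✓ → 115
sku=R63: ✓ → 310
sku=R99: ✓ → 129
acme_avg = (29 + 388 + 335 + 449 + 2 + 38 + 383 + 51 + 115 + 310 + 129) / 11 = 202.6363636364

202.6363636364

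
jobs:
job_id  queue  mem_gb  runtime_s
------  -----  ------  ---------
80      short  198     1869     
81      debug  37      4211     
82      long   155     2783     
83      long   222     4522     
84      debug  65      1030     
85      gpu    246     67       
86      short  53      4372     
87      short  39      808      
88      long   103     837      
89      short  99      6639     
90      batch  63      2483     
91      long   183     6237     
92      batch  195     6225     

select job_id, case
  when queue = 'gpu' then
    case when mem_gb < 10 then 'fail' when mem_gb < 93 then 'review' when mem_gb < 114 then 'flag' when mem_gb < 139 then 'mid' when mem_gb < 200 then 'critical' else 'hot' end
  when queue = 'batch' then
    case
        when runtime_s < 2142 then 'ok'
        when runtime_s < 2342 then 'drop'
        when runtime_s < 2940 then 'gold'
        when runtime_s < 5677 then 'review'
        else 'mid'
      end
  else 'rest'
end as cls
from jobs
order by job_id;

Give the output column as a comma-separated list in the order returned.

job_id=80: queue='short' → outer ELSE → rest
job_id=81: queue='debug' → outer ELSE → rest
job_id=82: queue='long' → outer ELSE → rest
job_id=83: queue='long' → outer ELSE → rest
job_id=84: queue='debug' → outer ELSE → rest
job_id=85: queue='gpu' → inner[ELSE] → hot
job_id=86: queue='short' → outer ELSE → rest
job_id=87: queue='short' → outer ELSE → rest
job_id=88: queue='long' → outer ELSE → rest
job_id=89: queue='short' → outer ELSE → rest
job_id=90: queue='batch' → inner[runtime_s < 2940] → gold
job_id=91: queue='long' → outer ELSE → rest
job_id=92: queue='batch' → inner[ELSE] → mid

rest, rest, rest, rest, rest, hot, rest, rest, rest, rest, gold, rest, mid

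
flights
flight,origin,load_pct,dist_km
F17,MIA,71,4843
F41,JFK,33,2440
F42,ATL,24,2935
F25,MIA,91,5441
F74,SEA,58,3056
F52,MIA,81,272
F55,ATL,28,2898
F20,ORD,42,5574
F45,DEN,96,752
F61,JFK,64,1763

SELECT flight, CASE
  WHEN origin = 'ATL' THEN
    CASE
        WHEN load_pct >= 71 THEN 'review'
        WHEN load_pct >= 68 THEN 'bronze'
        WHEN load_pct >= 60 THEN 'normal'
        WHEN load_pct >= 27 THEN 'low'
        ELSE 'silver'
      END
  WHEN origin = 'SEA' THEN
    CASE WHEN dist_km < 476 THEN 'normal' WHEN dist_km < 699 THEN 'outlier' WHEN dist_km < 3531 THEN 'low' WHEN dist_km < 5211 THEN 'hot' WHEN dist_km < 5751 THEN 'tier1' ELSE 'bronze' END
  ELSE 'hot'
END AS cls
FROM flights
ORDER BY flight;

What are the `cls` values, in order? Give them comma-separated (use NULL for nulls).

hot, hot, hot, hot, silver, hot, hot, low, hot, low

flight=F17: origin='MIA' → outer ELSE → hot
flight=F20: origin='ORD' → outer ELSE → hot
flight=F25: origin='MIA' → outer ELSE → hot
flight=F41: origin='JFK' → outer ELSE → hot
flight=F42: origin='ATL' → inner[ELSE] → silver
flight=F45: origin='DEN' → outer ELSE → hot
flight=F52: origin='MIA' → outer ELSE → hot
flight=F55: origin='ATL' → inner[load_pct >= 27] → low
flight=F61: origin='JFK' → outer ELSE → hot
flight=F74: origin='SEA' → inner[dist_km < 3531] → low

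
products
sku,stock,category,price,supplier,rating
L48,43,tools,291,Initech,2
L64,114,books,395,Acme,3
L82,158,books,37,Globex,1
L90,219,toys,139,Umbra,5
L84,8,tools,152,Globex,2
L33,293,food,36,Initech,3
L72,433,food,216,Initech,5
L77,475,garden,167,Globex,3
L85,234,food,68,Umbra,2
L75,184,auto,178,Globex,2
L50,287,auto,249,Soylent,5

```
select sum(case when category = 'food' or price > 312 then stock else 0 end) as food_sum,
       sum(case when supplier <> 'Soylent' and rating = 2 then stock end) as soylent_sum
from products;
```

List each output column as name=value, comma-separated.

food_sum=1074, soylent_sum=469

[food_sum: category = 'food' or price > 312]
sku=L48: ✗
sku=L64: ✓ → 114
sku=L82: ✗
sku=L90: ✗
sku=L84: ✗
sku=L33: ✓ → 293
sku=L72: ✓ → 433
sku=L77: ✗
sku=L85: ✓ → 234
sku=L75: ✗
sku=L50: ✗
food_sum = 114 + 293 + 433 + 234 = 1074
—
[soylent_sum: supplier <> 'Soylent' and rating = 2]
sku=L48: ✓ → 43
sku=L64: ✗
sku=L82: ✗
sku=L90: ✗
sku=L84: ✓ → 8
sku=L33: ✗
sku=L72: ✗
sku=L77: ✗
sku=L85: ✓ → 234
sku=L75: ✓ → 184
sku=L50: ✗
soylent_sum = 43 + 8 + 234 + 184 = 469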